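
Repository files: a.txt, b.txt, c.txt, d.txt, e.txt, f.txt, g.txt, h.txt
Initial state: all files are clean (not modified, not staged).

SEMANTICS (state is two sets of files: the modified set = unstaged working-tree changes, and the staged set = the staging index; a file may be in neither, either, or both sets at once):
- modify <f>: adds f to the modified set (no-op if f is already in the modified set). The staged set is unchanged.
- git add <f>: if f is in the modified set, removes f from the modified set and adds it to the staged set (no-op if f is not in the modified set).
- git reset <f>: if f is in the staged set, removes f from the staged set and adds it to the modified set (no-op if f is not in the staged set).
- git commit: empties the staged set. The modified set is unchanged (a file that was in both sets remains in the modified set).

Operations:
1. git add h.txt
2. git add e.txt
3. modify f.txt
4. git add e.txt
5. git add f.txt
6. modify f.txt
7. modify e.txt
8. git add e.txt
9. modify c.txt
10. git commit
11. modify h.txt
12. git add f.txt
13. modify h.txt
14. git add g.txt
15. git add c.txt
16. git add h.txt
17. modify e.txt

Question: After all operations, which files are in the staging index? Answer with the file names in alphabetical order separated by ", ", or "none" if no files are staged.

After op 1 (git add h.txt): modified={none} staged={none}
After op 2 (git add e.txt): modified={none} staged={none}
After op 3 (modify f.txt): modified={f.txt} staged={none}
After op 4 (git add e.txt): modified={f.txt} staged={none}
After op 5 (git add f.txt): modified={none} staged={f.txt}
After op 6 (modify f.txt): modified={f.txt} staged={f.txt}
After op 7 (modify e.txt): modified={e.txt, f.txt} staged={f.txt}
After op 8 (git add e.txt): modified={f.txt} staged={e.txt, f.txt}
After op 9 (modify c.txt): modified={c.txt, f.txt} staged={e.txt, f.txt}
After op 10 (git commit): modified={c.txt, f.txt} staged={none}
After op 11 (modify h.txt): modified={c.txt, f.txt, h.txt} staged={none}
After op 12 (git add f.txt): modified={c.txt, h.txt} staged={f.txt}
After op 13 (modify h.txt): modified={c.txt, h.txt} staged={f.txt}
After op 14 (git add g.txt): modified={c.txt, h.txt} staged={f.txt}
After op 15 (git add c.txt): modified={h.txt} staged={c.txt, f.txt}
After op 16 (git add h.txt): modified={none} staged={c.txt, f.txt, h.txt}
After op 17 (modify e.txt): modified={e.txt} staged={c.txt, f.txt, h.txt}

Answer: c.txt, f.txt, h.txt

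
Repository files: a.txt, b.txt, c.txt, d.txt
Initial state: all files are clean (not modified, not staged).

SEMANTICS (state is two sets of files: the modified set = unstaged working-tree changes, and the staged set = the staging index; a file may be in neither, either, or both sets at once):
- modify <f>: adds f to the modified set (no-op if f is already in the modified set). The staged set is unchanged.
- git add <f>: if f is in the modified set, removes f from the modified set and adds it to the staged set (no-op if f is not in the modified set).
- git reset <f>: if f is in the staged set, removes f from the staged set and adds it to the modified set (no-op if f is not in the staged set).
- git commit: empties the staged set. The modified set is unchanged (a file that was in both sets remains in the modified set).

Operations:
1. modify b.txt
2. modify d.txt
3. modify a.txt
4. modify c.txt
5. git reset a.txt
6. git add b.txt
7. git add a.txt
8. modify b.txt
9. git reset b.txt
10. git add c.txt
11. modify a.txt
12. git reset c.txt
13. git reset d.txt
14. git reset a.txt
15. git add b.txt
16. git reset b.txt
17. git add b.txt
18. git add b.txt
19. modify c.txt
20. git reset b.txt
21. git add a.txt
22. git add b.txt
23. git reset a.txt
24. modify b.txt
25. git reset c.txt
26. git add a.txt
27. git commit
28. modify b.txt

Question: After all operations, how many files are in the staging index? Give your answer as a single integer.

After op 1 (modify b.txt): modified={b.txt} staged={none}
After op 2 (modify d.txt): modified={b.txt, d.txt} staged={none}
After op 3 (modify a.txt): modified={a.txt, b.txt, d.txt} staged={none}
After op 4 (modify c.txt): modified={a.txt, b.txt, c.txt, d.txt} staged={none}
After op 5 (git reset a.txt): modified={a.txt, b.txt, c.txt, d.txt} staged={none}
After op 6 (git add b.txt): modified={a.txt, c.txt, d.txt} staged={b.txt}
After op 7 (git add a.txt): modified={c.txt, d.txt} staged={a.txt, b.txt}
After op 8 (modify b.txt): modified={b.txt, c.txt, d.txt} staged={a.txt, b.txt}
After op 9 (git reset b.txt): modified={b.txt, c.txt, d.txt} staged={a.txt}
After op 10 (git add c.txt): modified={b.txt, d.txt} staged={a.txt, c.txt}
After op 11 (modify a.txt): modified={a.txt, b.txt, d.txt} staged={a.txt, c.txt}
After op 12 (git reset c.txt): modified={a.txt, b.txt, c.txt, d.txt} staged={a.txt}
After op 13 (git reset d.txt): modified={a.txt, b.txt, c.txt, d.txt} staged={a.txt}
After op 14 (git reset a.txt): modified={a.txt, b.txt, c.txt, d.txt} staged={none}
After op 15 (git add b.txt): modified={a.txt, c.txt, d.txt} staged={b.txt}
After op 16 (git reset b.txt): modified={a.txt, b.txt, c.txt, d.txt} staged={none}
After op 17 (git add b.txt): modified={a.txt, c.txt, d.txt} staged={b.txt}
After op 18 (git add b.txt): modified={a.txt, c.txt, d.txt} staged={b.txt}
After op 19 (modify c.txt): modified={a.txt, c.txt, d.txt} staged={b.txt}
After op 20 (git reset b.txt): modified={a.txt, b.txt, c.txt, d.txt} staged={none}
After op 21 (git add a.txt): modified={b.txt, c.txt, d.txt} staged={a.txt}
After op 22 (git add b.txt): modified={c.txt, d.txt} staged={a.txt, b.txt}
After op 23 (git reset a.txt): modified={a.txt, c.txt, d.txt} staged={b.txt}
After op 24 (modify b.txt): modified={a.txt, b.txt, c.txt, d.txt} staged={b.txt}
After op 25 (git reset c.txt): modified={a.txt, b.txt, c.txt, d.txt} staged={b.txt}
After op 26 (git add a.txt): modified={b.txt, c.txt, d.txt} staged={a.txt, b.txt}
After op 27 (git commit): modified={b.txt, c.txt, d.txt} staged={none}
After op 28 (modify b.txt): modified={b.txt, c.txt, d.txt} staged={none}
Final staged set: {none} -> count=0

Answer: 0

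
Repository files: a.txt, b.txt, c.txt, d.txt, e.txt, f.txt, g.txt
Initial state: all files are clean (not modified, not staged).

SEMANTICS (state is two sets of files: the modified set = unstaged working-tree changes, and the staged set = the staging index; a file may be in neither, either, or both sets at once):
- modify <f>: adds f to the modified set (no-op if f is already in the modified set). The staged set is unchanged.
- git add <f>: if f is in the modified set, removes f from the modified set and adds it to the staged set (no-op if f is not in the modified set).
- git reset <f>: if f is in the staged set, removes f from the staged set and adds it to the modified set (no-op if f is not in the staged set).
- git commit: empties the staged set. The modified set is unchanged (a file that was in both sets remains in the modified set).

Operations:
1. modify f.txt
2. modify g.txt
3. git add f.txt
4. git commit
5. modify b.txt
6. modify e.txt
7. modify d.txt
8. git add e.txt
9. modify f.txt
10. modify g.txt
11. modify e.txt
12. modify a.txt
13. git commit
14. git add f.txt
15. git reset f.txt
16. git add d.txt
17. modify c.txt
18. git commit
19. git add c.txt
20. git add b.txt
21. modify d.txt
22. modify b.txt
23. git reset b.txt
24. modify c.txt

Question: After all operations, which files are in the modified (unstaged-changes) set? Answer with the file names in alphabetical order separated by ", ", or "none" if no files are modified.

Answer: a.txt, b.txt, c.txt, d.txt, e.txt, f.txt, g.txt

Derivation:
After op 1 (modify f.txt): modified={f.txt} staged={none}
After op 2 (modify g.txt): modified={f.txt, g.txt} staged={none}
After op 3 (git add f.txt): modified={g.txt} staged={f.txt}
After op 4 (git commit): modified={g.txt} staged={none}
After op 5 (modify b.txt): modified={b.txt, g.txt} staged={none}
After op 6 (modify e.txt): modified={b.txt, e.txt, g.txt} staged={none}
After op 7 (modify d.txt): modified={b.txt, d.txt, e.txt, g.txt} staged={none}
After op 8 (git add e.txt): modified={b.txt, d.txt, g.txt} staged={e.txt}
After op 9 (modify f.txt): modified={b.txt, d.txt, f.txt, g.txt} staged={e.txt}
After op 10 (modify g.txt): modified={b.txt, d.txt, f.txt, g.txt} staged={e.txt}
After op 11 (modify e.txt): modified={b.txt, d.txt, e.txt, f.txt, g.txt} staged={e.txt}
After op 12 (modify a.txt): modified={a.txt, b.txt, d.txt, e.txt, f.txt, g.txt} staged={e.txt}
After op 13 (git commit): modified={a.txt, b.txt, d.txt, e.txt, f.txt, g.txt} staged={none}
After op 14 (git add f.txt): modified={a.txt, b.txt, d.txt, e.txt, g.txt} staged={f.txt}
After op 15 (git reset f.txt): modified={a.txt, b.txt, d.txt, e.txt, f.txt, g.txt} staged={none}
After op 16 (git add d.txt): modified={a.txt, b.txt, e.txt, f.txt, g.txt} staged={d.txt}
After op 17 (modify c.txt): modified={a.txt, b.txt, c.txt, e.txt, f.txt, g.txt} staged={d.txt}
After op 18 (git commit): modified={a.txt, b.txt, c.txt, e.txt, f.txt, g.txt} staged={none}
After op 19 (git add c.txt): modified={a.txt, b.txt, e.txt, f.txt, g.txt} staged={c.txt}
After op 20 (git add b.txt): modified={a.txt, e.txt, f.txt, g.txt} staged={b.txt, c.txt}
After op 21 (modify d.txt): modified={a.txt, d.txt, e.txt, f.txt, g.txt} staged={b.txt, c.txt}
After op 22 (modify b.txt): modified={a.txt, b.txt, d.txt, e.txt, f.txt, g.txt} staged={b.txt, c.txt}
After op 23 (git reset b.txt): modified={a.txt, b.txt, d.txt, e.txt, f.txt, g.txt} staged={c.txt}
After op 24 (modify c.txt): modified={a.txt, b.txt, c.txt, d.txt, e.txt, f.txt, g.txt} staged={c.txt}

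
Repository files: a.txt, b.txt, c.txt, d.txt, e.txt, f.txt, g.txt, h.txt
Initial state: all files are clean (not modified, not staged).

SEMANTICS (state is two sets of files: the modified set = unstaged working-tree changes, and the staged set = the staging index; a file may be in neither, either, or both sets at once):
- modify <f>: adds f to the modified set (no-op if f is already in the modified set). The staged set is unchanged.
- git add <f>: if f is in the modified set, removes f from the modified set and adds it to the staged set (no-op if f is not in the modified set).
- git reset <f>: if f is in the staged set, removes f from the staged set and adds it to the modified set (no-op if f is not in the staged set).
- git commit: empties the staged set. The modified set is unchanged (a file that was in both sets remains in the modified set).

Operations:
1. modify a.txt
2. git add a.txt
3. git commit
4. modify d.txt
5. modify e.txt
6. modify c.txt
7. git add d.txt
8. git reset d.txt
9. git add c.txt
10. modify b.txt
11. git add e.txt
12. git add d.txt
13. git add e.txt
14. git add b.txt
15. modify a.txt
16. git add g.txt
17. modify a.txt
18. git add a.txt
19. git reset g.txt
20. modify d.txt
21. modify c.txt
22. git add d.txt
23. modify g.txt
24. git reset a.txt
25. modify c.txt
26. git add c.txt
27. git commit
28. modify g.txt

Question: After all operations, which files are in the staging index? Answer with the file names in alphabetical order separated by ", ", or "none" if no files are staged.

After op 1 (modify a.txt): modified={a.txt} staged={none}
After op 2 (git add a.txt): modified={none} staged={a.txt}
After op 3 (git commit): modified={none} staged={none}
After op 4 (modify d.txt): modified={d.txt} staged={none}
After op 5 (modify e.txt): modified={d.txt, e.txt} staged={none}
After op 6 (modify c.txt): modified={c.txt, d.txt, e.txt} staged={none}
After op 7 (git add d.txt): modified={c.txt, e.txt} staged={d.txt}
After op 8 (git reset d.txt): modified={c.txt, d.txt, e.txt} staged={none}
After op 9 (git add c.txt): modified={d.txt, e.txt} staged={c.txt}
After op 10 (modify b.txt): modified={b.txt, d.txt, e.txt} staged={c.txt}
After op 11 (git add e.txt): modified={b.txt, d.txt} staged={c.txt, e.txt}
After op 12 (git add d.txt): modified={b.txt} staged={c.txt, d.txt, e.txt}
After op 13 (git add e.txt): modified={b.txt} staged={c.txt, d.txt, e.txt}
After op 14 (git add b.txt): modified={none} staged={b.txt, c.txt, d.txt, e.txt}
After op 15 (modify a.txt): modified={a.txt} staged={b.txt, c.txt, d.txt, e.txt}
After op 16 (git add g.txt): modified={a.txt} staged={b.txt, c.txt, d.txt, e.txt}
After op 17 (modify a.txt): modified={a.txt} staged={b.txt, c.txt, d.txt, e.txt}
After op 18 (git add a.txt): modified={none} staged={a.txt, b.txt, c.txt, d.txt, e.txt}
After op 19 (git reset g.txt): modified={none} staged={a.txt, b.txt, c.txt, d.txt, e.txt}
After op 20 (modify d.txt): modified={d.txt} staged={a.txt, b.txt, c.txt, d.txt, e.txt}
After op 21 (modify c.txt): modified={c.txt, d.txt} staged={a.txt, b.txt, c.txt, d.txt, e.txt}
After op 22 (git add d.txt): modified={c.txt} staged={a.txt, b.txt, c.txt, d.txt, e.txt}
After op 23 (modify g.txt): modified={c.txt, g.txt} staged={a.txt, b.txt, c.txt, d.txt, e.txt}
After op 24 (git reset a.txt): modified={a.txt, c.txt, g.txt} staged={b.txt, c.txt, d.txt, e.txt}
After op 25 (modify c.txt): modified={a.txt, c.txt, g.txt} staged={b.txt, c.txt, d.txt, e.txt}
After op 26 (git add c.txt): modified={a.txt, g.txt} staged={b.txt, c.txt, d.txt, e.txt}
After op 27 (git commit): modified={a.txt, g.txt} staged={none}
After op 28 (modify g.txt): modified={a.txt, g.txt} staged={none}

Answer: none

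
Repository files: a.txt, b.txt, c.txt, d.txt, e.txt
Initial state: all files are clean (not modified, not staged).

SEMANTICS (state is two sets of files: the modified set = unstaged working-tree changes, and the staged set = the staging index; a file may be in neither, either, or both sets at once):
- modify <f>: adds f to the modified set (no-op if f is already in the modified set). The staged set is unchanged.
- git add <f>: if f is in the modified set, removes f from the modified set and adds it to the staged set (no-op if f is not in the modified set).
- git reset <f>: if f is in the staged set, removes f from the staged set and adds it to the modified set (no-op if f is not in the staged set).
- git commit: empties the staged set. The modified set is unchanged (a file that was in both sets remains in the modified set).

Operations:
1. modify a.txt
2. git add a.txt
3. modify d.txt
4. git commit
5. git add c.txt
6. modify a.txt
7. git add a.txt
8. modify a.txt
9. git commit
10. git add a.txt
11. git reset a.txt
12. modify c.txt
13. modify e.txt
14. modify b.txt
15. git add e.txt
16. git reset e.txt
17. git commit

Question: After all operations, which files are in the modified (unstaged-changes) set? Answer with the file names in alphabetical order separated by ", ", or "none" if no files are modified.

After op 1 (modify a.txt): modified={a.txt} staged={none}
After op 2 (git add a.txt): modified={none} staged={a.txt}
After op 3 (modify d.txt): modified={d.txt} staged={a.txt}
After op 4 (git commit): modified={d.txt} staged={none}
After op 5 (git add c.txt): modified={d.txt} staged={none}
After op 6 (modify a.txt): modified={a.txt, d.txt} staged={none}
After op 7 (git add a.txt): modified={d.txt} staged={a.txt}
After op 8 (modify a.txt): modified={a.txt, d.txt} staged={a.txt}
After op 9 (git commit): modified={a.txt, d.txt} staged={none}
After op 10 (git add a.txt): modified={d.txt} staged={a.txt}
After op 11 (git reset a.txt): modified={a.txt, d.txt} staged={none}
After op 12 (modify c.txt): modified={a.txt, c.txt, d.txt} staged={none}
After op 13 (modify e.txt): modified={a.txt, c.txt, d.txt, e.txt} staged={none}
After op 14 (modify b.txt): modified={a.txt, b.txt, c.txt, d.txt, e.txt} staged={none}
After op 15 (git add e.txt): modified={a.txt, b.txt, c.txt, d.txt} staged={e.txt}
After op 16 (git reset e.txt): modified={a.txt, b.txt, c.txt, d.txt, e.txt} staged={none}
After op 17 (git commit): modified={a.txt, b.txt, c.txt, d.txt, e.txt} staged={none}

Answer: a.txt, b.txt, c.txt, d.txt, e.txt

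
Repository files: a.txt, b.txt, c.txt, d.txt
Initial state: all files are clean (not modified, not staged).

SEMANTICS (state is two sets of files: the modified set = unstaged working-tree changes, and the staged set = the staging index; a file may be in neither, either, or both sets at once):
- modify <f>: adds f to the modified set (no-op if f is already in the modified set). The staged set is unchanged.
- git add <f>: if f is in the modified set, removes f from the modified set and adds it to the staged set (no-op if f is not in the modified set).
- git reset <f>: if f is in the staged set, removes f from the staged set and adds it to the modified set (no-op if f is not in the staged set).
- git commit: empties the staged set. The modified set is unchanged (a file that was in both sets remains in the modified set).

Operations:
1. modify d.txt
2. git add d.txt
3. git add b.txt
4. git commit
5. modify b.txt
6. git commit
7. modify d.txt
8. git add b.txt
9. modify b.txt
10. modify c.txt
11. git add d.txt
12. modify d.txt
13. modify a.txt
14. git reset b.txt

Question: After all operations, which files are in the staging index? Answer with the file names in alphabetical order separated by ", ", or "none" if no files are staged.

After op 1 (modify d.txt): modified={d.txt} staged={none}
After op 2 (git add d.txt): modified={none} staged={d.txt}
After op 3 (git add b.txt): modified={none} staged={d.txt}
After op 4 (git commit): modified={none} staged={none}
After op 5 (modify b.txt): modified={b.txt} staged={none}
After op 6 (git commit): modified={b.txt} staged={none}
After op 7 (modify d.txt): modified={b.txt, d.txt} staged={none}
After op 8 (git add b.txt): modified={d.txt} staged={b.txt}
After op 9 (modify b.txt): modified={b.txt, d.txt} staged={b.txt}
After op 10 (modify c.txt): modified={b.txt, c.txt, d.txt} staged={b.txt}
After op 11 (git add d.txt): modified={b.txt, c.txt} staged={b.txt, d.txt}
After op 12 (modify d.txt): modified={b.txt, c.txt, d.txt} staged={b.txt, d.txt}
After op 13 (modify a.txt): modified={a.txt, b.txt, c.txt, d.txt} staged={b.txt, d.txt}
After op 14 (git reset b.txt): modified={a.txt, b.txt, c.txt, d.txt} staged={d.txt}

Answer: d.txt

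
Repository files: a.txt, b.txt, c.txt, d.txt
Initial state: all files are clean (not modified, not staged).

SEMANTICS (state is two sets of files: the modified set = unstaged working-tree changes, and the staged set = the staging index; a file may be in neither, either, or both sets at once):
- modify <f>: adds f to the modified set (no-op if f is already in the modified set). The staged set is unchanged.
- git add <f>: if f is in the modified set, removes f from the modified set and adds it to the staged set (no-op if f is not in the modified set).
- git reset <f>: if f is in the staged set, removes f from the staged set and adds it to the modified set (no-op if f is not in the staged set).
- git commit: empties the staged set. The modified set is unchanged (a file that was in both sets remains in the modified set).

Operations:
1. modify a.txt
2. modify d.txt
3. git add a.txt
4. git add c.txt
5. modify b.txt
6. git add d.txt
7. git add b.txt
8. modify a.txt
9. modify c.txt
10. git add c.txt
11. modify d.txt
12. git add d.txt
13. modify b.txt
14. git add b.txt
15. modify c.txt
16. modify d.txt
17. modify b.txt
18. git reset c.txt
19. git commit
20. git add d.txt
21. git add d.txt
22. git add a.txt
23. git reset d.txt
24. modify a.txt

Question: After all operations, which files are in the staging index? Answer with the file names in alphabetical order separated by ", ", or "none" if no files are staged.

After op 1 (modify a.txt): modified={a.txt} staged={none}
After op 2 (modify d.txt): modified={a.txt, d.txt} staged={none}
After op 3 (git add a.txt): modified={d.txt} staged={a.txt}
After op 4 (git add c.txt): modified={d.txt} staged={a.txt}
After op 5 (modify b.txt): modified={b.txt, d.txt} staged={a.txt}
After op 6 (git add d.txt): modified={b.txt} staged={a.txt, d.txt}
After op 7 (git add b.txt): modified={none} staged={a.txt, b.txt, d.txt}
After op 8 (modify a.txt): modified={a.txt} staged={a.txt, b.txt, d.txt}
After op 9 (modify c.txt): modified={a.txt, c.txt} staged={a.txt, b.txt, d.txt}
After op 10 (git add c.txt): modified={a.txt} staged={a.txt, b.txt, c.txt, d.txt}
After op 11 (modify d.txt): modified={a.txt, d.txt} staged={a.txt, b.txt, c.txt, d.txt}
After op 12 (git add d.txt): modified={a.txt} staged={a.txt, b.txt, c.txt, d.txt}
After op 13 (modify b.txt): modified={a.txt, b.txt} staged={a.txt, b.txt, c.txt, d.txt}
After op 14 (git add b.txt): modified={a.txt} staged={a.txt, b.txt, c.txt, d.txt}
After op 15 (modify c.txt): modified={a.txt, c.txt} staged={a.txt, b.txt, c.txt, d.txt}
After op 16 (modify d.txt): modified={a.txt, c.txt, d.txt} staged={a.txt, b.txt, c.txt, d.txt}
After op 17 (modify b.txt): modified={a.txt, b.txt, c.txt, d.txt} staged={a.txt, b.txt, c.txt, d.txt}
After op 18 (git reset c.txt): modified={a.txt, b.txt, c.txt, d.txt} staged={a.txt, b.txt, d.txt}
After op 19 (git commit): modified={a.txt, b.txt, c.txt, d.txt} staged={none}
After op 20 (git add d.txt): modified={a.txt, b.txt, c.txt} staged={d.txt}
After op 21 (git add d.txt): modified={a.txt, b.txt, c.txt} staged={d.txt}
After op 22 (git add a.txt): modified={b.txt, c.txt} staged={a.txt, d.txt}
After op 23 (git reset d.txt): modified={b.txt, c.txt, d.txt} staged={a.txt}
After op 24 (modify a.txt): modified={a.txt, b.txt, c.txt, d.txt} staged={a.txt}

Answer: a.txt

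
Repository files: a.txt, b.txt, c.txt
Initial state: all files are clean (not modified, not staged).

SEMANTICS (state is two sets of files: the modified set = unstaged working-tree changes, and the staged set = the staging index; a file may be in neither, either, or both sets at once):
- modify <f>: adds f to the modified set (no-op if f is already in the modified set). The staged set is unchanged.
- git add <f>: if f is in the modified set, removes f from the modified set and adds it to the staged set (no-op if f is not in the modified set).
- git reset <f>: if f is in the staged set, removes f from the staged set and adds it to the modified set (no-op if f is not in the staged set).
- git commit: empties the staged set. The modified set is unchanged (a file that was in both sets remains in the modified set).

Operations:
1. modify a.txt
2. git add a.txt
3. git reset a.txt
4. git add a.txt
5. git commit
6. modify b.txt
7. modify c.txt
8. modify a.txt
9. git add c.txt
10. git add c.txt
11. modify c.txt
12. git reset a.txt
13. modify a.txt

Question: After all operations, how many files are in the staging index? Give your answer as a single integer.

After op 1 (modify a.txt): modified={a.txt} staged={none}
After op 2 (git add a.txt): modified={none} staged={a.txt}
After op 3 (git reset a.txt): modified={a.txt} staged={none}
After op 4 (git add a.txt): modified={none} staged={a.txt}
After op 5 (git commit): modified={none} staged={none}
After op 6 (modify b.txt): modified={b.txt} staged={none}
After op 7 (modify c.txt): modified={b.txt, c.txt} staged={none}
After op 8 (modify a.txt): modified={a.txt, b.txt, c.txt} staged={none}
After op 9 (git add c.txt): modified={a.txt, b.txt} staged={c.txt}
After op 10 (git add c.txt): modified={a.txt, b.txt} staged={c.txt}
After op 11 (modify c.txt): modified={a.txt, b.txt, c.txt} staged={c.txt}
After op 12 (git reset a.txt): modified={a.txt, b.txt, c.txt} staged={c.txt}
After op 13 (modify a.txt): modified={a.txt, b.txt, c.txt} staged={c.txt}
Final staged set: {c.txt} -> count=1

Answer: 1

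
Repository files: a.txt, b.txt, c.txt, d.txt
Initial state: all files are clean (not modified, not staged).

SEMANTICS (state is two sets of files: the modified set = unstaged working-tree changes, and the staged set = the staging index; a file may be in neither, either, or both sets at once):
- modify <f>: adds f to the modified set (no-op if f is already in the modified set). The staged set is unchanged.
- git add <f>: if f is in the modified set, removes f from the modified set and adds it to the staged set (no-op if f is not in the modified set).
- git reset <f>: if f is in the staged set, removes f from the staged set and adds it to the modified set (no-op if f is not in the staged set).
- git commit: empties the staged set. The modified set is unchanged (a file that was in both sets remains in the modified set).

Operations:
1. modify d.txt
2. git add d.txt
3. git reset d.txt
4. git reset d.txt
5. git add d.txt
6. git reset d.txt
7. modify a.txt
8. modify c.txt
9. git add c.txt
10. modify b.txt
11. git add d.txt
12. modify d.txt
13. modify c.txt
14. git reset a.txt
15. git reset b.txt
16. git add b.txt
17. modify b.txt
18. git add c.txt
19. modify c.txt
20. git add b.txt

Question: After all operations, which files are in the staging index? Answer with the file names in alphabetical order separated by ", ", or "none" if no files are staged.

Answer: b.txt, c.txt, d.txt

Derivation:
After op 1 (modify d.txt): modified={d.txt} staged={none}
After op 2 (git add d.txt): modified={none} staged={d.txt}
After op 3 (git reset d.txt): modified={d.txt} staged={none}
After op 4 (git reset d.txt): modified={d.txt} staged={none}
After op 5 (git add d.txt): modified={none} staged={d.txt}
After op 6 (git reset d.txt): modified={d.txt} staged={none}
After op 7 (modify a.txt): modified={a.txt, d.txt} staged={none}
After op 8 (modify c.txt): modified={a.txt, c.txt, d.txt} staged={none}
After op 9 (git add c.txt): modified={a.txt, d.txt} staged={c.txt}
After op 10 (modify b.txt): modified={a.txt, b.txt, d.txt} staged={c.txt}
After op 11 (git add d.txt): modified={a.txt, b.txt} staged={c.txt, d.txt}
After op 12 (modify d.txt): modified={a.txt, b.txt, d.txt} staged={c.txt, d.txt}
After op 13 (modify c.txt): modified={a.txt, b.txt, c.txt, d.txt} staged={c.txt, d.txt}
After op 14 (git reset a.txt): modified={a.txt, b.txt, c.txt, d.txt} staged={c.txt, d.txt}
After op 15 (git reset b.txt): modified={a.txt, b.txt, c.txt, d.txt} staged={c.txt, d.txt}
After op 16 (git add b.txt): modified={a.txt, c.txt, d.txt} staged={b.txt, c.txt, d.txt}
After op 17 (modify b.txt): modified={a.txt, b.txt, c.txt, d.txt} staged={b.txt, c.txt, d.txt}
After op 18 (git add c.txt): modified={a.txt, b.txt, d.txt} staged={b.txt, c.txt, d.txt}
After op 19 (modify c.txt): modified={a.txt, b.txt, c.txt, d.txt} staged={b.txt, c.txt, d.txt}
After op 20 (git add b.txt): modified={a.txt, c.txt, d.txt} staged={b.txt, c.txt, d.txt}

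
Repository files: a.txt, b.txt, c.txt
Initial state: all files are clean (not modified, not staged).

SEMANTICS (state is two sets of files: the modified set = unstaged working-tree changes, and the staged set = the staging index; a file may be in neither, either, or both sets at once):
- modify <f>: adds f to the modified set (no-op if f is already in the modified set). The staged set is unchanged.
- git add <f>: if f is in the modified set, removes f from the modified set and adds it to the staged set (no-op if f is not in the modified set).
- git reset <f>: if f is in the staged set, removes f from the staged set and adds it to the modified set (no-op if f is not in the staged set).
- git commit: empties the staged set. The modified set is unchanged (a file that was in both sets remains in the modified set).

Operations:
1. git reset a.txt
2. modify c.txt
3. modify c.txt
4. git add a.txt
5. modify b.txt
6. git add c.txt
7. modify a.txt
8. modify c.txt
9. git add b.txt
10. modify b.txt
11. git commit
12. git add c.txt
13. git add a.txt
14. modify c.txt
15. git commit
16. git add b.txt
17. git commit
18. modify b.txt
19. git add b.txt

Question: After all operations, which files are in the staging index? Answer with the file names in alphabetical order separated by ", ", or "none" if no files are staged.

Answer: b.txt

Derivation:
After op 1 (git reset a.txt): modified={none} staged={none}
After op 2 (modify c.txt): modified={c.txt} staged={none}
After op 3 (modify c.txt): modified={c.txt} staged={none}
After op 4 (git add a.txt): modified={c.txt} staged={none}
After op 5 (modify b.txt): modified={b.txt, c.txt} staged={none}
After op 6 (git add c.txt): modified={b.txt} staged={c.txt}
After op 7 (modify a.txt): modified={a.txt, b.txt} staged={c.txt}
After op 8 (modify c.txt): modified={a.txt, b.txt, c.txt} staged={c.txt}
After op 9 (git add b.txt): modified={a.txt, c.txt} staged={b.txt, c.txt}
After op 10 (modify b.txt): modified={a.txt, b.txt, c.txt} staged={b.txt, c.txt}
After op 11 (git commit): modified={a.txt, b.txt, c.txt} staged={none}
After op 12 (git add c.txt): modified={a.txt, b.txt} staged={c.txt}
After op 13 (git add a.txt): modified={b.txt} staged={a.txt, c.txt}
After op 14 (modify c.txt): modified={b.txt, c.txt} staged={a.txt, c.txt}
After op 15 (git commit): modified={b.txt, c.txt} staged={none}
After op 16 (git add b.txt): modified={c.txt} staged={b.txt}
After op 17 (git commit): modified={c.txt} staged={none}
After op 18 (modify b.txt): modified={b.txt, c.txt} staged={none}
After op 19 (git add b.txt): modified={c.txt} staged={b.txt}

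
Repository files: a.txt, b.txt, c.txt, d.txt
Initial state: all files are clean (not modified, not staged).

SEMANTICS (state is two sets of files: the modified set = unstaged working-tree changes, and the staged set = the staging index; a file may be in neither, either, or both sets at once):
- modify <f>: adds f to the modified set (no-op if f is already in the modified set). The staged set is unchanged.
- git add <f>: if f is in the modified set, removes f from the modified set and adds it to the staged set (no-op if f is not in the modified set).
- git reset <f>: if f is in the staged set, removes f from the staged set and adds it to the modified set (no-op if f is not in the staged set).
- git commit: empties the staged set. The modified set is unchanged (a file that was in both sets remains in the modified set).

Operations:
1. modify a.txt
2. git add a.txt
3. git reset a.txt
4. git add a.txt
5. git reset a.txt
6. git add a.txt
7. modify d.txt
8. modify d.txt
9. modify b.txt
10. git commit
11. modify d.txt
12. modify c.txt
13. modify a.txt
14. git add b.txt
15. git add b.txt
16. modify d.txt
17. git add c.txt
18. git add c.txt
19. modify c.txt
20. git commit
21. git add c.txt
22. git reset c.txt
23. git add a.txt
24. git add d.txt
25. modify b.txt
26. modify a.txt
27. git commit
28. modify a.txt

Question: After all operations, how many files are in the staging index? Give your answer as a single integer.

Answer: 0

Derivation:
After op 1 (modify a.txt): modified={a.txt} staged={none}
After op 2 (git add a.txt): modified={none} staged={a.txt}
After op 3 (git reset a.txt): modified={a.txt} staged={none}
After op 4 (git add a.txt): modified={none} staged={a.txt}
After op 5 (git reset a.txt): modified={a.txt} staged={none}
After op 6 (git add a.txt): modified={none} staged={a.txt}
After op 7 (modify d.txt): modified={d.txt} staged={a.txt}
After op 8 (modify d.txt): modified={d.txt} staged={a.txt}
After op 9 (modify b.txt): modified={b.txt, d.txt} staged={a.txt}
After op 10 (git commit): modified={b.txt, d.txt} staged={none}
After op 11 (modify d.txt): modified={b.txt, d.txt} staged={none}
After op 12 (modify c.txt): modified={b.txt, c.txt, d.txt} staged={none}
After op 13 (modify a.txt): modified={a.txt, b.txt, c.txt, d.txt} staged={none}
After op 14 (git add b.txt): modified={a.txt, c.txt, d.txt} staged={b.txt}
After op 15 (git add b.txt): modified={a.txt, c.txt, d.txt} staged={b.txt}
After op 16 (modify d.txt): modified={a.txt, c.txt, d.txt} staged={b.txt}
After op 17 (git add c.txt): modified={a.txt, d.txt} staged={b.txt, c.txt}
After op 18 (git add c.txt): modified={a.txt, d.txt} staged={b.txt, c.txt}
After op 19 (modify c.txt): modified={a.txt, c.txt, d.txt} staged={b.txt, c.txt}
After op 20 (git commit): modified={a.txt, c.txt, d.txt} staged={none}
After op 21 (git add c.txt): modified={a.txt, d.txt} staged={c.txt}
After op 22 (git reset c.txt): modified={a.txt, c.txt, d.txt} staged={none}
After op 23 (git add a.txt): modified={c.txt, d.txt} staged={a.txt}
After op 24 (git add d.txt): modified={c.txt} staged={a.txt, d.txt}
After op 25 (modify b.txt): modified={b.txt, c.txt} staged={a.txt, d.txt}
After op 26 (modify a.txt): modified={a.txt, b.txt, c.txt} staged={a.txt, d.txt}
After op 27 (git commit): modified={a.txt, b.txt, c.txt} staged={none}
After op 28 (modify a.txt): modified={a.txt, b.txt, c.txt} staged={none}
Final staged set: {none} -> count=0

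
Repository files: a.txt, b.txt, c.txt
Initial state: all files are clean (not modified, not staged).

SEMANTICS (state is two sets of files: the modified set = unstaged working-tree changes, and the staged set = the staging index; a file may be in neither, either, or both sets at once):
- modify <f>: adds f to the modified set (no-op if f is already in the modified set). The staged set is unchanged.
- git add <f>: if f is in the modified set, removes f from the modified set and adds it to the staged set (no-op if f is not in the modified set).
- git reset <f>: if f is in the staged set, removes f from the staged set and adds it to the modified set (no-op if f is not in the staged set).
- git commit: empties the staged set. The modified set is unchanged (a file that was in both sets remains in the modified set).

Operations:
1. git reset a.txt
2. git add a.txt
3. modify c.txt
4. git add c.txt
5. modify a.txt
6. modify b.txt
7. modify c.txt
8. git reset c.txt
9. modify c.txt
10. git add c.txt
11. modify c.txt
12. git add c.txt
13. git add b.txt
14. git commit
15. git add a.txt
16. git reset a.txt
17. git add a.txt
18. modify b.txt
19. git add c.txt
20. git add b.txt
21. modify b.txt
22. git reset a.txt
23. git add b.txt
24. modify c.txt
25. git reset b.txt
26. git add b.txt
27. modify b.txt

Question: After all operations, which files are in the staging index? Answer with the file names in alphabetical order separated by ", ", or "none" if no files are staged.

After op 1 (git reset a.txt): modified={none} staged={none}
After op 2 (git add a.txt): modified={none} staged={none}
After op 3 (modify c.txt): modified={c.txt} staged={none}
After op 4 (git add c.txt): modified={none} staged={c.txt}
After op 5 (modify a.txt): modified={a.txt} staged={c.txt}
After op 6 (modify b.txt): modified={a.txt, b.txt} staged={c.txt}
After op 7 (modify c.txt): modified={a.txt, b.txt, c.txt} staged={c.txt}
After op 8 (git reset c.txt): modified={a.txt, b.txt, c.txt} staged={none}
After op 9 (modify c.txt): modified={a.txt, b.txt, c.txt} staged={none}
After op 10 (git add c.txt): modified={a.txt, b.txt} staged={c.txt}
After op 11 (modify c.txt): modified={a.txt, b.txt, c.txt} staged={c.txt}
After op 12 (git add c.txt): modified={a.txt, b.txt} staged={c.txt}
After op 13 (git add b.txt): modified={a.txt} staged={b.txt, c.txt}
After op 14 (git commit): modified={a.txt} staged={none}
After op 15 (git add a.txt): modified={none} staged={a.txt}
After op 16 (git reset a.txt): modified={a.txt} staged={none}
After op 17 (git add a.txt): modified={none} staged={a.txt}
After op 18 (modify b.txt): modified={b.txt} staged={a.txt}
After op 19 (git add c.txt): modified={b.txt} staged={a.txt}
After op 20 (git add b.txt): modified={none} staged={a.txt, b.txt}
After op 21 (modify b.txt): modified={b.txt} staged={a.txt, b.txt}
After op 22 (git reset a.txt): modified={a.txt, b.txt} staged={b.txt}
After op 23 (git add b.txt): modified={a.txt} staged={b.txt}
After op 24 (modify c.txt): modified={a.txt, c.txt} staged={b.txt}
After op 25 (git reset b.txt): modified={a.txt, b.txt, c.txt} staged={none}
After op 26 (git add b.txt): modified={a.txt, c.txt} staged={b.txt}
After op 27 (modify b.txt): modified={a.txt, b.txt, c.txt} staged={b.txt}

Answer: b.txt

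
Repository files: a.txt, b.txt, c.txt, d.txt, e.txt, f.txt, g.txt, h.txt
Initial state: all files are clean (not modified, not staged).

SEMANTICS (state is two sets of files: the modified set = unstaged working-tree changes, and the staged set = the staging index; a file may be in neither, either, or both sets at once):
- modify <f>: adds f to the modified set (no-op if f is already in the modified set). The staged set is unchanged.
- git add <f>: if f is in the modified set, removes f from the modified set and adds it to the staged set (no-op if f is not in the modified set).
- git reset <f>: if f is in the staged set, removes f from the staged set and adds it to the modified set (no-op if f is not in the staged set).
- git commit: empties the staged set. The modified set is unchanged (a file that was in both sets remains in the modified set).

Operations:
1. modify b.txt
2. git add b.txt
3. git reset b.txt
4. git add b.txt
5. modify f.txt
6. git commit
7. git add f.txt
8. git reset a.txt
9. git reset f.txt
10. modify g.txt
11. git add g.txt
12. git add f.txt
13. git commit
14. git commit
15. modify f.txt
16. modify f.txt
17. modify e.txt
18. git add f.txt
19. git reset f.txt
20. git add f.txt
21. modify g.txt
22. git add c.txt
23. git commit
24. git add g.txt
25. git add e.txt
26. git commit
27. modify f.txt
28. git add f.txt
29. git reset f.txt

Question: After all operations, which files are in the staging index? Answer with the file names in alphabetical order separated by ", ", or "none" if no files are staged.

Answer: none

Derivation:
After op 1 (modify b.txt): modified={b.txt} staged={none}
After op 2 (git add b.txt): modified={none} staged={b.txt}
After op 3 (git reset b.txt): modified={b.txt} staged={none}
After op 4 (git add b.txt): modified={none} staged={b.txt}
After op 5 (modify f.txt): modified={f.txt} staged={b.txt}
After op 6 (git commit): modified={f.txt} staged={none}
After op 7 (git add f.txt): modified={none} staged={f.txt}
After op 8 (git reset a.txt): modified={none} staged={f.txt}
After op 9 (git reset f.txt): modified={f.txt} staged={none}
After op 10 (modify g.txt): modified={f.txt, g.txt} staged={none}
After op 11 (git add g.txt): modified={f.txt} staged={g.txt}
After op 12 (git add f.txt): modified={none} staged={f.txt, g.txt}
After op 13 (git commit): modified={none} staged={none}
After op 14 (git commit): modified={none} staged={none}
After op 15 (modify f.txt): modified={f.txt} staged={none}
After op 16 (modify f.txt): modified={f.txt} staged={none}
After op 17 (modify e.txt): modified={e.txt, f.txt} staged={none}
After op 18 (git add f.txt): modified={e.txt} staged={f.txt}
After op 19 (git reset f.txt): modified={e.txt, f.txt} staged={none}
After op 20 (git add f.txt): modified={e.txt} staged={f.txt}
After op 21 (modify g.txt): modified={e.txt, g.txt} staged={f.txt}
After op 22 (git add c.txt): modified={e.txt, g.txt} staged={f.txt}
After op 23 (git commit): modified={e.txt, g.txt} staged={none}
After op 24 (git add g.txt): modified={e.txt} staged={g.txt}
After op 25 (git add e.txt): modified={none} staged={e.txt, g.txt}
After op 26 (git commit): modified={none} staged={none}
After op 27 (modify f.txt): modified={f.txt} staged={none}
After op 28 (git add f.txt): modified={none} staged={f.txt}
After op 29 (git reset f.txt): modified={f.txt} staged={none}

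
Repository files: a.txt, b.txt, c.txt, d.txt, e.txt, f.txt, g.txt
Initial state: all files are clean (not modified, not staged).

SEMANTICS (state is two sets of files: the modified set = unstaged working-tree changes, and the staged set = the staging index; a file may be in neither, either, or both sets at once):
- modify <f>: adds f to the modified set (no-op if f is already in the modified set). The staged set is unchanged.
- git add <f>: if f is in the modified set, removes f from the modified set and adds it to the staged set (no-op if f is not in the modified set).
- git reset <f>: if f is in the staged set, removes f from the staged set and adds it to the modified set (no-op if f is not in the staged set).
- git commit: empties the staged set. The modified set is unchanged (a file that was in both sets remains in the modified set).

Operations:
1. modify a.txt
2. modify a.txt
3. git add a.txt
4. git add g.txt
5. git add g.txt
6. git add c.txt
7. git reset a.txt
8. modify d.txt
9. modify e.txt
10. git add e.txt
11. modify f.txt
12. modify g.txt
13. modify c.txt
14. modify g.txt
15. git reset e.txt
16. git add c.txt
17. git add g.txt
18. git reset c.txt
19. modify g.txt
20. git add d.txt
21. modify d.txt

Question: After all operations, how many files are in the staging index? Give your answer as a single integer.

After op 1 (modify a.txt): modified={a.txt} staged={none}
After op 2 (modify a.txt): modified={a.txt} staged={none}
After op 3 (git add a.txt): modified={none} staged={a.txt}
After op 4 (git add g.txt): modified={none} staged={a.txt}
After op 5 (git add g.txt): modified={none} staged={a.txt}
After op 6 (git add c.txt): modified={none} staged={a.txt}
After op 7 (git reset a.txt): modified={a.txt} staged={none}
After op 8 (modify d.txt): modified={a.txt, d.txt} staged={none}
After op 9 (modify e.txt): modified={a.txt, d.txt, e.txt} staged={none}
After op 10 (git add e.txt): modified={a.txt, d.txt} staged={e.txt}
After op 11 (modify f.txt): modified={a.txt, d.txt, f.txt} staged={e.txt}
After op 12 (modify g.txt): modified={a.txt, d.txt, f.txt, g.txt} staged={e.txt}
After op 13 (modify c.txt): modified={a.txt, c.txt, d.txt, f.txt, g.txt} staged={e.txt}
After op 14 (modify g.txt): modified={a.txt, c.txt, d.txt, f.txt, g.txt} staged={e.txt}
After op 15 (git reset e.txt): modified={a.txt, c.txt, d.txt, e.txt, f.txt, g.txt} staged={none}
After op 16 (git add c.txt): modified={a.txt, d.txt, e.txt, f.txt, g.txt} staged={c.txt}
After op 17 (git add g.txt): modified={a.txt, d.txt, e.txt, f.txt} staged={c.txt, g.txt}
After op 18 (git reset c.txt): modified={a.txt, c.txt, d.txt, e.txt, f.txt} staged={g.txt}
After op 19 (modify g.txt): modified={a.txt, c.txt, d.txt, e.txt, f.txt, g.txt} staged={g.txt}
After op 20 (git add d.txt): modified={a.txt, c.txt, e.txt, f.txt, g.txt} staged={d.txt, g.txt}
After op 21 (modify d.txt): modified={a.txt, c.txt, d.txt, e.txt, f.txt, g.txt} staged={d.txt, g.txt}
Final staged set: {d.txt, g.txt} -> count=2

Answer: 2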